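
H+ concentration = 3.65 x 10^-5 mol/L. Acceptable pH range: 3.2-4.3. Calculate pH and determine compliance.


pH = -log10(3.65 x 10^-5) = 4.44
Range: 3.2 to 4.3
Compliant: No


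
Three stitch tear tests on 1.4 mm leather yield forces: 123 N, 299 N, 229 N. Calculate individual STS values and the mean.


STS1 = 123 / 1.4 = 87.9 N/mm
STS2 = 299 / 1.4 = 213.6 N/mm
STS3 = 229 / 1.4 = 163.6 N/mm
Mean = (87.9 + 213.6 + 163.6) / 3 = 155.0 N/mm


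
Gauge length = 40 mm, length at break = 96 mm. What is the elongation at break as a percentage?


140.0%

Extension = 96 - 40 = 56 mm
Elongation = 56 / 40 x 100 = 140.0%


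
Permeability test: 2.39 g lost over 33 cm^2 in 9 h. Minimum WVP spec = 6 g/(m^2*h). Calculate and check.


WVP = 2.39 / (33 x 9) x 10000 = 80.47 g/(m^2*h)
Minimum: 6 g/(m^2*h)
Meets spec: Yes


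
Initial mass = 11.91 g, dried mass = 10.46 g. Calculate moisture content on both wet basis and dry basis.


Moisture lost = 11.91 - 10.46 = 1.45 g
Wet basis MC = 1.45 / 11.91 x 100 = 12.2%
Dry basis MC = 1.45 / 10.46 x 100 = 13.9%


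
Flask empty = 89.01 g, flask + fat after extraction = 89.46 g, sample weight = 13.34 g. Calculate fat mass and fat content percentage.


Fat mass = 0.45 g
Fat content = 3.4%

Fat mass = 89.46 - 89.01 = 0.45 g
Fat% = 0.45 / 13.34 x 100 = 3.4%


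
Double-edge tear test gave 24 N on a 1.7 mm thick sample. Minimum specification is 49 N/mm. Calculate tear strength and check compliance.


Tear strength = 24 / 1.7 = 14.1 N/mm
Required minimum = 49 N/mm
Compliant: No


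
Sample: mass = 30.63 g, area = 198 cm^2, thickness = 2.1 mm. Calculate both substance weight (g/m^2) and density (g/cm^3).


Substance weight = 1547.0 g/m^2
Density = 0.737 g/cm^3

SW = 30.63 / 198 x 10000 = 1547.0 g/m^2
Volume = 198 x 2.1 / 10 = 41.58 cm^3
Density = 30.63 / 41.58 = 0.737 g/cm^3


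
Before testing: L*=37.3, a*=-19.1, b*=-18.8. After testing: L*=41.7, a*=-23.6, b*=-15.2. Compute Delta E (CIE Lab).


Delta E = 7.25


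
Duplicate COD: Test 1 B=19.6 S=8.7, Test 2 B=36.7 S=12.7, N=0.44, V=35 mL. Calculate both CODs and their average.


COD1 = 1096.2 mg/L
COD2 = 2413.7 mg/L
Average = 1755.0 mg/L

COD1 = (19.6 - 8.7) x 0.44 x 8000 / 35 = 1096.2 mg/L
COD2 = (36.7 - 12.7) x 0.44 x 8000 / 35 = 2413.7 mg/L
Average = (1096.2 + 2413.7) / 2 = 1755.0 mg/L


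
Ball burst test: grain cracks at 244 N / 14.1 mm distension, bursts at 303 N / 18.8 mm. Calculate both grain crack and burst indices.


Crack index = 17.3 N/mm
Burst index = 16.1 N/mm

Crack index = 244 / 14.1 = 17.3 N/mm
Burst index = 303 / 18.8 = 16.1 N/mm


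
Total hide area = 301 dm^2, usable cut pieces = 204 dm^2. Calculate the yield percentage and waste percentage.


Yield = 204 / 301 x 100 = 67.8%
Waste = 301 - 204 = 97 dm^2
Waste% = 100 - 67.8 = 32.2%


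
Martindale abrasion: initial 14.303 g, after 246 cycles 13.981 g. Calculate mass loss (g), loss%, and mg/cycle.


Loss = 14.303 - 13.981 = 0.322 g
Loss% = 0.322 / 14.303 x 100 = 2.25%
Rate = 0.322 / 246 x 1000 = 1.309 mg/cycle


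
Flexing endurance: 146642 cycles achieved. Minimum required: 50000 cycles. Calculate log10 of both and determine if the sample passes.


Achieved: log10 = 5.17
Required: log10 = 4.70
Passes: Yes

log10(146642) = 5.17
log10(50000) = 4.70
Passes: Yes


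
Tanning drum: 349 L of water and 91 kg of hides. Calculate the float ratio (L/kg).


Float ratio = water / hide weight
Ratio = 349 / 91 = 3.8


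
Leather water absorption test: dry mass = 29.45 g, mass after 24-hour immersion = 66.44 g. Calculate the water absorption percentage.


Water absorbed = 66.44 - 29.45 = 36.99 g
WA% = 36.99 / 29.45 x 100 = 125.6%


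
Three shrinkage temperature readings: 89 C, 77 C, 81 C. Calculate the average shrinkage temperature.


82.3 C

Average = (89 + 77 + 81) / 3
Average = 247 / 3 = 82.3 C


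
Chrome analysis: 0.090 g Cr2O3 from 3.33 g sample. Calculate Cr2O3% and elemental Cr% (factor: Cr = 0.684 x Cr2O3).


Cr2O3% = 0.090 / 3.33 x 100 = 2.70%
Cr% = 2.70 x 0.684 = 1.85%


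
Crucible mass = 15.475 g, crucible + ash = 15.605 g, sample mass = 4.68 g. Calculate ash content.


Ash mass = 0.130 g
Ash content = 2.78%

Ash mass = 15.605 - 15.475 = 0.130 g
Ash% = 0.130 / 4.68 x 100 = 2.78%


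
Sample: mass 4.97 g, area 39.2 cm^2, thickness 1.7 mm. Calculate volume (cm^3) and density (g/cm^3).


Volume = 6.664 cm^3
Density = 0.746 g/cm^3

Thickness in cm = 1.7 / 10 = 0.17 cm
Volume = 39.2 x 0.17 = 6.664 cm^3
Density = 4.97 / 6.664 = 0.746 g/cm^3


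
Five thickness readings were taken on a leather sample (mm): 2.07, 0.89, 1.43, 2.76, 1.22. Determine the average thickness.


1.67 mm

Sum = 2.07 + 0.89 + 1.43 + 2.76 + 1.22 = 8.37
Average = 8.37 / 5 = 1.67 mm


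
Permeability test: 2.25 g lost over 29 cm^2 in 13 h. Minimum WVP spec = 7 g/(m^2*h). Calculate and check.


WVP = 59.68 g/(m^2*h)
Meets specification: Yes

WVP = 2.25 / (29 x 13) x 10000 = 59.68 g/(m^2*h)
Minimum: 7 g/(m^2*h)
Meets spec: Yes


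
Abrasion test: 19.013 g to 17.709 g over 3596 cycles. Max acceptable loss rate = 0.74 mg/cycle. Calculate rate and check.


Loss = 19.013 - 17.709 = 1.304 g
Rate = 1.304 g / 3596 cycles x 1000 = 0.363 mg/cycle
Max = 0.74 mg/cycle
Passes: Yes


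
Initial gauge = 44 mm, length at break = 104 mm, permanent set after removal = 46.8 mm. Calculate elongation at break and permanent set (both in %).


Elongation at break = 136.4%
Permanent set = 6.4%

Elongation at break = (104 - 44) / 44 x 100 = 136.4%
Permanent set = (46.8 - 44) / 44 x 100 = 6.4%


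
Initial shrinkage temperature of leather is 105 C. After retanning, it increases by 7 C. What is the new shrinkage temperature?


New Ts = 105 + 7 = 112 C


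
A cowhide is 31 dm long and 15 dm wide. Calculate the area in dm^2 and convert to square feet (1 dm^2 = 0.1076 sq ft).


465 dm^2
50.03 sq ft


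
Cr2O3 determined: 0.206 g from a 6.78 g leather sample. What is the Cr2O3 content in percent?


Cr2O3% = 0.206 / 6.78 x 100
Cr2O3% = 3.04%


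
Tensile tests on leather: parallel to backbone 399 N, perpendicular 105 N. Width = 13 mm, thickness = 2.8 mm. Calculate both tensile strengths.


Area = 13 x 2.8 = 36.4 mm^2
TS (parallel) = 399 / 36.4 = 10.96 N/mm^2
TS (perpendicular) = 105 / 36.4 = 2.88 N/mm^2


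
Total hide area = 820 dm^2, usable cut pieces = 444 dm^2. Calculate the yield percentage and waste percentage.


Yield = 444 / 820 x 100 = 54.1%
Waste = 820 - 444 = 376 dm^2
Waste% = 100 - 54.1 = 45.9%


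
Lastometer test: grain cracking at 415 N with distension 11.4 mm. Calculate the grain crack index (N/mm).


36.4 N/mm

Grain crack index = force / distension
Index = 415 / 11.4 = 36.4 N/mm


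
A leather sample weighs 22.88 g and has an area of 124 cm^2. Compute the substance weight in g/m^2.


1845.2 g/m^2


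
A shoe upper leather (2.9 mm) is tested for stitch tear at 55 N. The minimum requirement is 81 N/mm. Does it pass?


STS = 55 / 2.9 = 19.0 N/mm
Minimum required: 81 N/mm
Passes: No


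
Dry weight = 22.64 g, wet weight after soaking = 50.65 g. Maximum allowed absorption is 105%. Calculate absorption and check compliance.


Absorption = 123.7%
Compliant: No


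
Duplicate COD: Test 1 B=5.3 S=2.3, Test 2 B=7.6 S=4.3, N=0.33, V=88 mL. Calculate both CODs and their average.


COD1 = (5.3 - 2.3) x 0.33 x 8000 / 88 = 90.0 mg/L
COD2 = (7.6 - 4.3) x 0.33 x 8000 / 88 = 99.0 mg/L
Average = (90.0 + 99.0) / 2 = 94.5 mg/L


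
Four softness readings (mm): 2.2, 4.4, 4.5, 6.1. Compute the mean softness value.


Sum = 2.2 + 4.4 + 4.5 + 6.1
Mean = 17.2 / 4 = 4.30 mm


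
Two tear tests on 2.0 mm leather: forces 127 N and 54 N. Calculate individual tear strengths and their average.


Tear 1 = 127 / 2.0 = 63.5 N/mm
Tear 2 = 54 / 2.0 = 27.0 N/mm
Average = (63.5 + 27.0) / 2 = 45.3 N/mm


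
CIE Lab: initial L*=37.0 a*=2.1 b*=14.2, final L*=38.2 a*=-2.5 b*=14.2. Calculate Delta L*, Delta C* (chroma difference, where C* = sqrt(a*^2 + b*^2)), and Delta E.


Delta L* = 1.2
Delta C* = 0.06
Delta E = 4.75


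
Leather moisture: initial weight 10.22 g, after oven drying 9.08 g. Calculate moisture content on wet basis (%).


Moisture = 10.22 - 9.08 = 1.14 g
MC = 1.14 / 10.22 x 100 = 11.2%


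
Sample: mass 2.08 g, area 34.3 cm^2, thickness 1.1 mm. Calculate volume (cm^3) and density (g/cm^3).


Thickness in cm = 1.1 / 10 = 0.11 cm
Volume = 34.3 x 0.11 = 3.773 cm^3
Density = 2.08 / 3.773 = 0.551 g/cm^3


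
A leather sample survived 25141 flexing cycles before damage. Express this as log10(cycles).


4.40


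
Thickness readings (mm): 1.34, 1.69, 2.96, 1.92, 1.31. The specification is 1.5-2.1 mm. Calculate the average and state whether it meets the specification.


Average = 1.84 mm
Within specification: Yes

Sum = 9.22
Average = 9.22 / 5 = 1.84 mm
Specification range: 1.5 to 2.1 mm
Within spec: Yes


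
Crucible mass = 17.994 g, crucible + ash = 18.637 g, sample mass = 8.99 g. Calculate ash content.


Ash mass = 18.637 - 17.994 = 0.643 g
Ash% = 0.643 / 8.99 x 100 = 7.15%


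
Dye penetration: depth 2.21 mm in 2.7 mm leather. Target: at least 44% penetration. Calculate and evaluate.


Penetration = 81.9%
Meets target: Yes


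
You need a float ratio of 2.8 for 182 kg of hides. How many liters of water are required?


Water = hide weight x target ratio
Water = 182 x 2.8 = 509.6 L


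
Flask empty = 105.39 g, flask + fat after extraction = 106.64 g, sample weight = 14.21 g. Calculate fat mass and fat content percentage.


Fat mass = 106.64 - 105.39 = 1.25 g
Fat% = 1.25 / 14.21 x 100 = 8.8%


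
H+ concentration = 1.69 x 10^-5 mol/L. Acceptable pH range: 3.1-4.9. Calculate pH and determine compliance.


pH = -log10(1.69 x 10^-5) = 4.77
Range: 3.1 to 4.9
Compliant: Yes


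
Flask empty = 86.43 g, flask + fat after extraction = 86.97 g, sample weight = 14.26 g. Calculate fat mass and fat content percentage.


Fat mass = 86.97 - 86.43 = 0.54 g
Fat% = 0.54 / 14.26 x 100 = 3.8%


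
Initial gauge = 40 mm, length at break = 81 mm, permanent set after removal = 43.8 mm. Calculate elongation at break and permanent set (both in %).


Elongation at break = (81 - 40) / 40 x 100 = 102.5%
Permanent set = (43.8 - 40) / 40 x 100 = 9.5%


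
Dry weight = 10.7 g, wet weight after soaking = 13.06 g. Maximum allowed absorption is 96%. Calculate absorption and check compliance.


WA = (13.06 - 10.7) / 10.7 x 100 = 22.1%
Maximum allowed: 96%
Compliant: Yes


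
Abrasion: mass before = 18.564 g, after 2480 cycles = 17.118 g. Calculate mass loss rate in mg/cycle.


Mass loss = 18.564 - 17.118 = 1.446 g
Rate = 1.446 / 2480 x 1000 = 0.583 mg/cycle


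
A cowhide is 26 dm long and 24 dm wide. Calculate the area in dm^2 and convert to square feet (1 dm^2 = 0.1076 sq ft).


624 dm^2
67.14 sq ft


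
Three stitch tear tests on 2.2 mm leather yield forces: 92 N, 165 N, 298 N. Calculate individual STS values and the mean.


STS1 = 41.8 N/mm
STS2 = 75.0 N/mm
STS3 = 135.5 N/mm
Mean = 84.1 N/mm

STS1 = 92 / 2.2 = 41.8 N/mm
STS2 = 165 / 2.2 = 75.0 N/mm
STS3 = 298 / 2.2 = 135.5 N/mm
Mean = (41.8 + 75.0 + 135.5) / 3 = 84.1 N/mm


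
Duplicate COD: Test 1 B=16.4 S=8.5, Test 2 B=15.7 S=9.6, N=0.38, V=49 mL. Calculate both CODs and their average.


COD1 = 490.1 mg/L
COD2 = 378.4 mg/L
Average = 434.3 mg/L

COD1 = (16.4 - 8.5) x 0.38 x 8000 / 49 = 490.1 mg/L
COD2 = (15.7 - 9.6) x 0.38 x 8000 / 49 = 378.4 mg/L
Average = (490.1 + 378.4) / 2 = 434.3 mg/L


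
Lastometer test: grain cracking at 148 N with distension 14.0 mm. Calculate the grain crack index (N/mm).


10.6 N/mm


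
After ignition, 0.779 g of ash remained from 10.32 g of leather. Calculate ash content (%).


7.55%

Ash% = 0.779 / 10.32 x 100
Ash% = 7.55%


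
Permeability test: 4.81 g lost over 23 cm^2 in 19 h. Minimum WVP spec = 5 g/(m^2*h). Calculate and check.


WVP = 4.81 / (23 x 19) x 10000 = 110.07 g/(m^2*h)
Minimum: 5 g/(m^2*h)
Meets spec: Yes


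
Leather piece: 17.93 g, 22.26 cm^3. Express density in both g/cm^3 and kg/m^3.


0.805 g/cm^3
805 kg/m^3


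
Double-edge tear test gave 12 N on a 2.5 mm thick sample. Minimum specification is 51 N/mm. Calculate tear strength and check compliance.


Tear strength = 12 / 2.5 = 4.8 N/mm
Required minimum = 51 N/mm
Compliant: No


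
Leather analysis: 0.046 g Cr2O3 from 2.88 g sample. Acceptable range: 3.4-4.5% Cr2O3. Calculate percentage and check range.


Cr2O3 = 1.60%
Within range: No

Cr2O3% = 0.046 / 2.88 x 100 = 1.60%
Acceptable range: 3.4 to 4.5%
Within range: No


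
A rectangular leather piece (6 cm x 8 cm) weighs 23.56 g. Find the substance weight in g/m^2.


4908.3 g/m^2

Area = 6 x 8 = 48 cm^2
SW = 23.56 / 48 x 10000 = 4908.3 g/m^2


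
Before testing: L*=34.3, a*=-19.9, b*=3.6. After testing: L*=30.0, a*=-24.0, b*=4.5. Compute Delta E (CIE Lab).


Delta E = 6.01

dL = 30.0 - 34.3 = -4.3
da = -24.0 - (-19.9) = -4.1
db = 4.5 - 3.6 = 0.9
dE = sqrt((-4.3)^2 + (-4.1)^2 + (0.9)^2) = 6.01


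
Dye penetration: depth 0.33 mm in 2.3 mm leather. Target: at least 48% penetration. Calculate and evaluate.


Penetration = 0.33 / 2.3 x 100 = 14.3%
Target: 48%
Meets target: No


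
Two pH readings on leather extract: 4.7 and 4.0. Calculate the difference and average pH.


Difference = 0.7
Average pH = 4.35


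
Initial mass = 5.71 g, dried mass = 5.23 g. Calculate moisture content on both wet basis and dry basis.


Moisture lost = 5.71 - 5.23 = 0.48 g
Wet basis MC = 0.48 / 5.71 x 100 = 8.4%
Dry basis MC = 0.48 / 5.23 x 100 = 9.2%


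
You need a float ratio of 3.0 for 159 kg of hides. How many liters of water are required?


Water = hide weight x target ratio
Water = 159 x 3.0 = 477.0 L


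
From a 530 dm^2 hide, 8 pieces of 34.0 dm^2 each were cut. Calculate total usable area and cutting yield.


Total usable = 8 x 34.0 = 272.0 dm^2
Yield = 272.0 / 530 x 100 = 51.3%


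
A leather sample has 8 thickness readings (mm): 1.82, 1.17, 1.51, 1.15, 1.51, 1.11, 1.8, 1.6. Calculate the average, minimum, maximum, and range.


Average = 1.46 mm
Min = 1.11 mm
Max = 1.82 mm
Range = 0.71 mm


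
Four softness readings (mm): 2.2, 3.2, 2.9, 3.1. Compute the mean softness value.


2.85 mm

Sum = 2.2 + 3.2 + 2.9 + 3.1
Mean = 11.4 / 4 = 2.85 mm


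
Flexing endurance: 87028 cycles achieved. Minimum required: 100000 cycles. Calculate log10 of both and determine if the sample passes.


log10(87028) = 4.94
log10(100000) = 5.00
Passes: No


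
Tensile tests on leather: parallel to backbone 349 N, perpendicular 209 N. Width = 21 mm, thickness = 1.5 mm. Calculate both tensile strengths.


Area = 21 x 1.5 = 31.5 mm^2
TS (parallel) = 349 / 31.5 = 11.08 N/mm^2
TS (perpendicular) = 209 / 31.5 = 6.63 N/mm^2


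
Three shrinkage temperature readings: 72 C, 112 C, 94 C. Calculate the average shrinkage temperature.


Average = (72 + 112 + 94) / 3
Average = 278 / 3 = 92.7 C


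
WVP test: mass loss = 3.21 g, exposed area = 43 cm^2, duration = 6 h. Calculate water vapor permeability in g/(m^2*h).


124.42 g/(m^2*h)

WVP = mass_loss / (area x time) x 10000
WVP = 3.21 / (43 x 6) x 10000
WVP = 3.21 / 258 x 10000 = 124.42 g/(m^2*h)


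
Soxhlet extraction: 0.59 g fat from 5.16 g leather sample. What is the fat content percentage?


11.4%

Fat content = 0.59 / 5.16 x 100
Fat = 11.4%


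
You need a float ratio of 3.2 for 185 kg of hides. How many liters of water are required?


592.0 L


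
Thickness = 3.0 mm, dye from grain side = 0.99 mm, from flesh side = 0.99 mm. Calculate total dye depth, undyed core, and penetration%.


Total dyed = 0.99 + 0.99 = 1.98 mm
Undyed core = 3.0 - 1.98 = 1.02 mm
Penetration = 1.98 / 3.0 x 100 = 66.0%


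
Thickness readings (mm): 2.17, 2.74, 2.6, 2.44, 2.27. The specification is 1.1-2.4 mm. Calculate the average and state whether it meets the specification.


Average = 2.44 mm
Within specification: No

Sum = 12.22
Average = 12.22 / 5 = 2.44 mm
Specification range: 1.1 to 2.4 mm
Within spec: No


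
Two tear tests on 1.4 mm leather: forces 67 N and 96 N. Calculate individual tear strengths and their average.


Tear 1 = 47.9 N/mm
Tear 2 = 68.6 N/mm
Average = 58.3 N/mm

Tear 1 = 67 / 1.4 = 47.9 N/mm
Tear 2 = 96 / 1.4 = 68.6 N/mm
Average = (47.9 + 68.6) / 2 = 58.3 N/mm


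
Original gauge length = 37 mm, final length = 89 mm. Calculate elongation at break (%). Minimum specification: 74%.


Elongation = 140.5%
Meets spec: Yes


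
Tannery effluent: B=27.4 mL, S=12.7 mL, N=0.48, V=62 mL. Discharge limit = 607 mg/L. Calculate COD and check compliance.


COD = 910.5 mg/L
Compliant: No

COD = (27.4 - 12.7) x 0.48 x 8000 / 62 = 910.5 mg/L
Limit: 607 mg/L
Compliant: No


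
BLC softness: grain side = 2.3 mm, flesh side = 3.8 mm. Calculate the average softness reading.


Average = (2.3 + 3.8) / 2
Average = 3.05 mm


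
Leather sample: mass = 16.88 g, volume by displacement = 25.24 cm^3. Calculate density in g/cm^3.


0.669 g/cm^3


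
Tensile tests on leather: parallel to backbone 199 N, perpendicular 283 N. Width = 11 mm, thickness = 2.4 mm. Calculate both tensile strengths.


Parallel = 7.54 N/mm^2
Perpendicular = 10.72 N/mm^2


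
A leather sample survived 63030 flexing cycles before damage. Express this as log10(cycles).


log10(63030) = 4.80


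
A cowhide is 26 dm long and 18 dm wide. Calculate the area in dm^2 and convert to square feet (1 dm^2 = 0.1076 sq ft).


468 dm^2
50.36 sq ft


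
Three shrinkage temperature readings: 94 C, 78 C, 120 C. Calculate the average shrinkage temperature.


97.3 C

Average = (94 + 78 + 120) / 3
Average = 292 / 3 = 97.3 C


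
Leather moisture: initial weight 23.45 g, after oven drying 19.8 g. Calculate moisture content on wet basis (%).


Moisture = 23.45 - 19.8 = 3.65 g
MC = 3.65 / 23.45 x 100 = 15.6%


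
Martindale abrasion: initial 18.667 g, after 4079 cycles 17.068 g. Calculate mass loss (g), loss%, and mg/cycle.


Loss = 18.667 - 17.068 = 1.599 g
Loss% = 1.599 / 18.667 x 100 = 8.57%
Rate = 1.599 / 4079 x 1000 = 0.392 mg/cycle


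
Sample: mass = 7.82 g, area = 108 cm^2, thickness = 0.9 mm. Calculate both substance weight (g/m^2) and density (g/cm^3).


Substance weight = 724.1 g/m^2
Density = 0.805 g/cm^3

SW = 7.82 / 108 x 10000 = 724.1 g/m^2
Volume = 108 x 0.9 / 10 = 9.72 cm^3
Density = 7.82 / 9.72 = 0.805 g/cm^3


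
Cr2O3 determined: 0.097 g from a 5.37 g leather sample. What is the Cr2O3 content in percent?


1.81%


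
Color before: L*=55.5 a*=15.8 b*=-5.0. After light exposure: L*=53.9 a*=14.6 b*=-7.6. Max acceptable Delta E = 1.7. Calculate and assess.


Delta E = 3.28
Passes: No

dL = -1.6, da = -1.2, db = -2.6
dE = sqrt((-1.6)^2 + (-1.2)^2 + (-2.6)^2) = 3.28
Max = 1.7
Passes: No


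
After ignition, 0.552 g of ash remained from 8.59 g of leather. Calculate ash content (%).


6.43%

Ash% = 0.552 / 8.59 x 100
Ash% = 6.43%


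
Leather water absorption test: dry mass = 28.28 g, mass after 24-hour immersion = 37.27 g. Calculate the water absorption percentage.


Water absorbed = 37.27 - 28.28 = 8.99 g
WA% = 8.99 / 28.28 x 100 = 31.8%


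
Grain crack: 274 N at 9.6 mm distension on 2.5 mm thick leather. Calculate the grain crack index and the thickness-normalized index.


Crack index = 274 / 9.6 = 28.5 N/mm
Normalized = 28.5 / 2.5 = 11.4 N/mm per mm


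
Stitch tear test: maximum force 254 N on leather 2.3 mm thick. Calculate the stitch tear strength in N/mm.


110.4 N/mm


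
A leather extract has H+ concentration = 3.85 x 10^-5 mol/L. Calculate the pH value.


pH = -log10[H+]
pH = -log10(3.85 x 10^-5) = 4.41


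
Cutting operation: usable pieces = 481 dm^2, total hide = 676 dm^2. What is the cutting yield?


71.2%


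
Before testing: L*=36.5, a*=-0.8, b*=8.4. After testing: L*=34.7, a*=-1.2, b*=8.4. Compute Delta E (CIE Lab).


Delta E = 1.84


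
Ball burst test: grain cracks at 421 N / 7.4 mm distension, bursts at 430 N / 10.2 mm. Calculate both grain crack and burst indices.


Crack index = 421 / 7.4 = 56.9 N/mm
Burst index = 430 / 10.2 = 42.2 N/mm


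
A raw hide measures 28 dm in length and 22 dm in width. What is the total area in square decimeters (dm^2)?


Area = length x width
Area = 28 x 22 = 616 dm^2


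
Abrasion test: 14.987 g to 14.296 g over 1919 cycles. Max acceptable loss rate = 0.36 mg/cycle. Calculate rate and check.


Loss = 14.987 - 14.296 = 0.691 g
Rate = 0.691 g / 1919 cycles x 1000 = 0.360 mg/cycle
Max = 0.36 mg/cycle
Passes: Yes


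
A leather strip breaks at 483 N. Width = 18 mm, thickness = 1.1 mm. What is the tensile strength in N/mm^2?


24.39 N/mm^2

Cross-sectional area = 18 x 1.1 = 19.8 mm^2
Tensile strength = 483 / 19.8 = 24.39 N/mm^2


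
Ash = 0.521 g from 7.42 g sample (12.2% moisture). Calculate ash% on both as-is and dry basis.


As-is ash = 7.02%
Dry-basis ash = 8.00%

As-is ash% = 0.521 / 7.42 x 100 = 7.02%
Dry mass = 7.42 x (100 - 12.2) / 100 = 6.51476 g
Dry-basis ash% = 0.521 / 6.51476 x 100 = 8.00%


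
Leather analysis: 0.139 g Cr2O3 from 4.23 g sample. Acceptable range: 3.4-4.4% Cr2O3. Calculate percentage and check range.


Cr2O3% = 0.139 / 4.23 x 100 = 3.29%
Acceptable range: 3.4 to 4.4%
Within range: No


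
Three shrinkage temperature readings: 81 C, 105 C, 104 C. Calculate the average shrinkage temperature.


96.7 C

Average = (81 + 105 + 104) / 3
Average = 290 / 3 = 96.7 C


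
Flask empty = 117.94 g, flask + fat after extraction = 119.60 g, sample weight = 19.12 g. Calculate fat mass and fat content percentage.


Fat mass = 1.66 g
Fat content = 8.7%


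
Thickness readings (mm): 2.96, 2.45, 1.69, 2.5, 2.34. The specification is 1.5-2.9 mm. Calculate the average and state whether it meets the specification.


Sum = 11.94
Average = 11.94 / 5 = 2.39 mm
Specification range: 1.5 to 2.9 mm
Within spec: Yes


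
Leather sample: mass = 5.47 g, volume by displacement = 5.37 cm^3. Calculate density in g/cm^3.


1.019 g/cm^3

Density = mass / volume
Density = 5.47 / 5.37 = 1.019 g/cm^3


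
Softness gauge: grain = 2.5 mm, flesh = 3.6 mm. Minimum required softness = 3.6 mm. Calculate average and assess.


Average softness = 3.05 mm
Meets requirement: No

Average = (2.5 + 3.6) / 2 = 3.05 mm
Minimum = 3.6 mm
Meets requirement: No


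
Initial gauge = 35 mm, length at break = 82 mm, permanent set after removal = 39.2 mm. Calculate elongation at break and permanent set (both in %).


Elongation at break = 134.3%
Permanent set = 12.0%


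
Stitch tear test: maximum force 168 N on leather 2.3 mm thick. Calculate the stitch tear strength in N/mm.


73.0 N/mm


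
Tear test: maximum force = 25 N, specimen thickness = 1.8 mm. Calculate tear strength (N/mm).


13.9 N/mm


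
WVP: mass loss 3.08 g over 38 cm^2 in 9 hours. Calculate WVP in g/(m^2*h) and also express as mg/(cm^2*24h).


WVP = 90.06 g/(m^2*h)
Daily rate = 216.14 mg/(cm^2*24h)

WVP = 3.08 / (38 x 9) x 10000 = 90.06 g/(m^2*h)
Mass loss in mg = 3.08 x 1000 = 3080 mg
Per cm^2 per 24h in mg: 3080 x 24 / (38 x 9) = 73920 / 342 = 216.14 mg/(cm^2*24h)


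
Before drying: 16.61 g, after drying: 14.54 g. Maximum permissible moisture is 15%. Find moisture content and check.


Moisture content = 12.5%
Acceptable: Yes

MC = (16.61 - 14.54) / 16.61 x 100 = 12.5%
Maximum: 15%
Acceptable: Yes


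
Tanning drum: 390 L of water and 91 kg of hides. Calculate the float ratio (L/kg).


Float ratio = water / hide weight
Ratio = 390 / 91 = 4.3


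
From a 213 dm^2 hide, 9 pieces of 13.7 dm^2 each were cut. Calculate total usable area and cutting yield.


Total usable = 9 x 13.7 = 123.3 dm^2
Yield = 123.3 / 213 x 100 = 57.9%


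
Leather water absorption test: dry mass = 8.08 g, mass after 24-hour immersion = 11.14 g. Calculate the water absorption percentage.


37.9%

Water absorbed = 11.14 - 8.08 = 3.06 g
WA% = 3.06 / 8.08 x 100 = 37.9%


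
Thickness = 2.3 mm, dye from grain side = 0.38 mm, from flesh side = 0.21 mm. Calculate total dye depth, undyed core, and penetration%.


Total dyed = 0.38 + 0.21 = 0.59 mm
Undyed core = 2.3 - 0.59 = 1.71 mm
Penetration = 0.59 / 2.3 x 100 = 25.7%


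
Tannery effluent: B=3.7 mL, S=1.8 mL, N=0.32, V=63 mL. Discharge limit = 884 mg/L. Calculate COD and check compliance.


COD = (3.7 - 1.8) x 0.32 x 8000 / 63 = 77.2 mg/L
Limit: 884 mg/L
Compliant: Yes


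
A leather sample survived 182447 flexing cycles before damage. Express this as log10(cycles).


5.26

log10(182447) = 5.26


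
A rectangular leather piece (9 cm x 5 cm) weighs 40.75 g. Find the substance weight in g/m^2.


Area = 9 x 5 = 45 cm^2
SW = 40.75 / 45 x 10000 = 9055.6 g/m^2


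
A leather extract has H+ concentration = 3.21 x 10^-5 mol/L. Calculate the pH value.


pH = 4.49

pH = -log10[H+]
pH = -log10(3.21 x 10^-5) = 4.49


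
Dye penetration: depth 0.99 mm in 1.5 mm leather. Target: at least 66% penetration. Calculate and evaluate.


Penetration = 66.0%
Meets target: Yes


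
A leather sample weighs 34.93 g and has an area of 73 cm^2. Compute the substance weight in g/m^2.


4784.9 g/m^2

Substance weight = mass / area x 10000
SW = 34.93 / 73 x 10000
SW = 4784.9 g/m^2


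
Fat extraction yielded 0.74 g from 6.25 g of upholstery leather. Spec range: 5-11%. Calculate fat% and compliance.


Fat content = 11.8%
Compliant: No

Fat% = 0.74 / 6.25 x 100 = 11.8%
Spec range: 5-11%
Compliant: No


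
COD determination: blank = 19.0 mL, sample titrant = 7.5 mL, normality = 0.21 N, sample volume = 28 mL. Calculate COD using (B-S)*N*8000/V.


690.0 mg/L

COD = (19.0 - 7.5) x 0.21 x 8000 / 28
COD = 11.5 x 0.21 x 8000 / 28
COD = 690.0 mg/L


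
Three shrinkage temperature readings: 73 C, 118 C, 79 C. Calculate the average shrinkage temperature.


Average = (73 + 118 + 79) / 3
Average = 270 / 3 = 90.0 C


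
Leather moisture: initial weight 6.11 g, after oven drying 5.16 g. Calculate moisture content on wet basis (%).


15.5%


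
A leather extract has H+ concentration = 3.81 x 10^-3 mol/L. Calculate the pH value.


pH = 2.42

pH = -log10[H+]
pH = -log10(3.81 x 10^-3) = 2.42


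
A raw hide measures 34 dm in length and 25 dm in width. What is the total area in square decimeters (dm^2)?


Area = length x width
Area = 34 x 25 = 850 dm^2


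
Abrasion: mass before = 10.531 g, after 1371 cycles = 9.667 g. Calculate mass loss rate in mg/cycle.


0.630 mg/cycle


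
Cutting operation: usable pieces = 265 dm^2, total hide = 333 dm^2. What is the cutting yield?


Yield = usable / total x 100
Yield = 265 / 333 x 100 = 79.6%


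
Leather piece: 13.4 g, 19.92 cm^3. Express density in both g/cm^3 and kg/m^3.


0.673 g/cm^3
673 kg/m^3

Density = 13.4 / 19.92 = 0.673 g/cm^3
Convert: 0.673 x 1000 = 673 kg/m^3


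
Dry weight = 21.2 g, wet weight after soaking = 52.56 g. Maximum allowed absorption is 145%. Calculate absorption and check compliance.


Absorption = 147.9%
Compliant: No

WA = (52.56 - 21.2) / 21.2 x 100 = 147.9%
Maximum allowed: 145%
Compliant: No


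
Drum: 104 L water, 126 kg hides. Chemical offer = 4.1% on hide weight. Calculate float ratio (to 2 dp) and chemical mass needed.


Float ratio = 104 / 126 = 0.83
Chemical = 126 x 4.1 / 100 = 5.166 kg


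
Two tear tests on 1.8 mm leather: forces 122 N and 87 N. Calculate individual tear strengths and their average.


Tear 1 = 67.8 N/mm
Tear 2 = 48.3 N/mm
Average = 58.1 N/mm


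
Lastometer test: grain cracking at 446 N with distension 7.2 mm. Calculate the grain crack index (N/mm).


61.9 N/mm

Grain crack index = force / distension
Index = 446 / 7.2 = 61.9 N/mm


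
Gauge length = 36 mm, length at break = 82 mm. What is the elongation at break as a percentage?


Extension = 82 - 36 = 46 mm
Elongation = 46 / 36 x 100 = 127.8%


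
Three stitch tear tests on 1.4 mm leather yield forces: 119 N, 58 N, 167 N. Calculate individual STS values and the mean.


STS1 = 85.0 N/mm
STS2 = 41.4 N/mm
STS3 = 119.3 N/mm
Mean = 81.9 N/mm


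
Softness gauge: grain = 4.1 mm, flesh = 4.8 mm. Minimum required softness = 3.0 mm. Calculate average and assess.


Average softness = 4.45 mm
Meets requirement: Yes

Average = (4.1 + 4.8) / 2 = 4.45 mm
Minimum = 3.0 mm
Meets requirement: Yes


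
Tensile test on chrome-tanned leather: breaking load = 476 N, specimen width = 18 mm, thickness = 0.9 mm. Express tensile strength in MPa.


Cross-section = 18 x 0.9 = 16.2 mm^2
TS = 476 / 16.2 = 29.38 MPa
(1 N/mm^2 = 1 MPa)


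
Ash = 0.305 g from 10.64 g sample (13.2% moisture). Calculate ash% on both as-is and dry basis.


As-is ash% = 0.305 / 10.64 x 100 = 2.87%
Dry mass = 10.64 x (100 - 13.2) / 100 = 9.23552 g
Dry-basis ash% = 0.305 / 9.23552 x 100 = 3.30%


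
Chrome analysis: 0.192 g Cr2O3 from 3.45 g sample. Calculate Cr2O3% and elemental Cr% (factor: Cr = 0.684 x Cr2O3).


Cr2O3 = 5.57%
Cr = 3.81%

Cr2O3% = 0.192 / 3.45 x 100 = 5.57%
Cr% = 5.57 x 0.684 = 3.81%


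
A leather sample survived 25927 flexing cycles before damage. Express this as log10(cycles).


log10(25927) = 4.41


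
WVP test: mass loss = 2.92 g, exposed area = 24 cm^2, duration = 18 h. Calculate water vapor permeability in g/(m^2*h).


WVP = mass_loss / (area x time) x 10000
WVP = 2.92 / (24 x 18) x 10000
WVP = 2.92 / 432 x 10000 = 67.59 g/(m^2*h)


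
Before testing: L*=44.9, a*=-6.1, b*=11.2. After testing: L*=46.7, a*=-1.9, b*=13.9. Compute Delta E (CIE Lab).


dL = 46.7 - 44.9 = 1.8
da = -1.9 - (-6.1) = 4.2
db = 13.9 - 11.2 = 2.7
dE = sqrt((1.8)^2 + (4.2)^2 + (2.7)^2) = 5.31


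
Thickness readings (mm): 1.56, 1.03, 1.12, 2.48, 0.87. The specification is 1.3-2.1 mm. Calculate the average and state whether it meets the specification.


Sum = 7.06
Average = 7.06 / 5 = 1.41 mm
Specification range: 1.3 to 2.1 mm
Within spec: Yes


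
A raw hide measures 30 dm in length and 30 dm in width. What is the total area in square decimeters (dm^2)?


900 dm^2

Area = length x width
Area = 30 x 30 = 900 dm^2


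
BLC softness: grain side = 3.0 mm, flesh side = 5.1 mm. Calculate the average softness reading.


Average = (3.0 + 5.1) / 2
Average = 4.05 mm


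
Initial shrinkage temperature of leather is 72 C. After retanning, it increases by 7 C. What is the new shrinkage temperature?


New Ts = 72 + 7 = 79 C


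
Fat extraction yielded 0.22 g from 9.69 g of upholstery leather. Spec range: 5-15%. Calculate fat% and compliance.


Fat% = 0.22 / 9.69 x 100 = 2.3%
Spec range: 5-15%
Compliant: No


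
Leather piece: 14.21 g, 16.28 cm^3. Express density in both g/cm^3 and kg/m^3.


0.873 g/cm^3
873 kg/m^3


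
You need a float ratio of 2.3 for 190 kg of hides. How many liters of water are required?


437.0 L


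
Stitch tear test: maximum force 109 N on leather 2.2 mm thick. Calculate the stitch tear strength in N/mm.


49.5 N/mm


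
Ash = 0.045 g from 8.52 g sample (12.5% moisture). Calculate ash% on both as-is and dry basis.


As-is ash% = 0.045 / 8.52 x 100 = 0.53%
Dry mass = 8.52 x (100 - 12.5) / 100 = 7.455 g
Dry-basis ash% = 0.045 / 7.455 x 100 = 0.60%


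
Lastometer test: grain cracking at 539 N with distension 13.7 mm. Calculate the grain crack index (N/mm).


Grain crack index = force / distension
Index = 539 / 13.7 = 39.3 N/mm


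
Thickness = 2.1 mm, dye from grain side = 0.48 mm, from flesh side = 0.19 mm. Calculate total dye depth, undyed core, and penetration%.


Total dyed = 0.48 + 0.19 = 0.67 mm
Undyed core = 2.1 - 0.67 = 1.43 mm
Penetration = 0.67 / 2.1 x 100 = 31.9%


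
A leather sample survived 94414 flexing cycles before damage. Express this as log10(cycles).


4.98

log10(94414) = 4.98


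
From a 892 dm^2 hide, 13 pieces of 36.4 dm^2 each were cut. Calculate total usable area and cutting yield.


Total usable = 13 x 36.4 = 473.2 dm^2
Yield = 473.2 / 892 x 100 = 53.0%


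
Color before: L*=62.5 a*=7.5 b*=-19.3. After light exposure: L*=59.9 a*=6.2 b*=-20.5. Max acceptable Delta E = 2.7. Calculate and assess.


Delta E = 3.14
Passes: No


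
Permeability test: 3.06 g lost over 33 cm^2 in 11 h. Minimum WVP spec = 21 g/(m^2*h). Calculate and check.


WVP = 84.30 g/(m^2*h)
Meets specification: Yes


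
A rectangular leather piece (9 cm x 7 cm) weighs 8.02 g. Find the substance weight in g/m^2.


1273.0 g/m^2

Area = 9 x 7 = 63 cm^2
SW = 8.02 / 63 x 10000 = 1273.0 g/m^2


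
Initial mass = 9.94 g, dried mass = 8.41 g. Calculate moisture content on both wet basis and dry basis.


Moisture lost = 9.94 - 8.41 = 1.53 g
Wet basis MC = 1.53 / 9.94 x 100 = 15.4%
Dry basis MC = 1.53 / 8.41 x 100 = 18.2%


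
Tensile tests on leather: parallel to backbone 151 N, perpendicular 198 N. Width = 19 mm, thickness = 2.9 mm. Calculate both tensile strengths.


Parallel = 2.74 N/mm^2
Perpendicular = 3.59 N/mm^2

Area = 19 x 2.9 = 55.1 mm^2
TS (parallel) = 151 / 55.1 = 2.74 N/mm^2
TS (perpendicular) = 198 / 55.1 = 3.59 N/mm^2


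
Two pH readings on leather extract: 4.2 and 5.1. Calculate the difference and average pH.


Difference = |4.2 - 5.1| = 0.9
Average = (4.2 + 5.1) / 2 = 4.65


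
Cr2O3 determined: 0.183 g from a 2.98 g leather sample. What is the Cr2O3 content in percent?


Cr2O3% = 0.183 / 2.98 x 100
Cr2O3% = 6.14%


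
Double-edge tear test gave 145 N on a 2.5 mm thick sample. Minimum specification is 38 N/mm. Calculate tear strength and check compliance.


Tear strength = 58.0 N/mm
Compliant: Yes

Tear strength = 145 / 2.5 = 58.0 N/mm
Required minimum = 38 N/mm
Compliant: Yes


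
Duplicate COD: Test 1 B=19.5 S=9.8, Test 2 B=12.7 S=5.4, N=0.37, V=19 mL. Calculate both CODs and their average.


COD1 = 1511.2 mg/L
COD2 = 1137.3 mg/L
Average = 1324.3 mg/L

COD1 = (19.5 - 9.8) x 0.37 x 8000 / 19 = 1511.2 mg/L
COD2 = (12.7 - 5.4) x 0.37 x 8000 / 19 = 1137.3 mg/L
Average = (1511.2 + 1137.3) / 2 = 1324.3 mg/L


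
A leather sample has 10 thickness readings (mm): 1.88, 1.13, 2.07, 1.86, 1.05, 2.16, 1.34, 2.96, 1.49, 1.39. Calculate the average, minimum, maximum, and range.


Sum = 17.33
Average = 17.33 / 10 = 1.73 mm
Minimum = 1.05 mm
Maximum = 2.96 mm
Range = 2.96 - 1.05 = 1.91 mm


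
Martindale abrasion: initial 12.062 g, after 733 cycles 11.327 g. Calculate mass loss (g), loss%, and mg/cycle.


Loss = 12.062 - 11.327 = 0.735 g
Loss% = 0.735 / 12.062 x 100 = 6.09%
Rate = 0.735 / 733 x 1000 = 1.003 mg/cycle


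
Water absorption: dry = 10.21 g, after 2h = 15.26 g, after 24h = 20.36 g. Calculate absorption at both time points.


2h absorption = 49.5%
24h absorption = 99.4%


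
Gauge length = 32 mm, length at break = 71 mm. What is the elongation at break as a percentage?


Extension = 71 - 32 = 39 mm
Elongation = 39 / 32 x 100 = 121.9%


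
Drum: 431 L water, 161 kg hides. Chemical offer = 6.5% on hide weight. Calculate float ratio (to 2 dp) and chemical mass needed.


Float ratio = 2.68
Chemical needed = 10.465 kg


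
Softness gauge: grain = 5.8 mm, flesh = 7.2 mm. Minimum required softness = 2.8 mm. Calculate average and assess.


Average = (5.8 + 7.2) / 2 = 6.50 mm
Minimum = 2.8 mm
Meets requirement: Yes


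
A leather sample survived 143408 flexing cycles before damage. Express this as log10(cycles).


log10(143408) = 5.16


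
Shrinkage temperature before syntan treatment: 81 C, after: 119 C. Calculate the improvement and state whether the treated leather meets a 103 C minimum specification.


Improvement = 38 C
Meets 103 C spec: Yes

Improvement = 119 - 81 = 38 C
Spec check: 119 C >= 103 C? Yes


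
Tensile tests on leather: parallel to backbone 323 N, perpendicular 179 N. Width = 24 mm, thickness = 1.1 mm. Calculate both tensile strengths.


Area = 24 x 1.1 = 26.4 mm^2
TS (parallel) = 323 / 26.4 = 12.23 N/mm^2
TS (perpendicular) = 179 / 26.4 = 6.78 N/mm^2


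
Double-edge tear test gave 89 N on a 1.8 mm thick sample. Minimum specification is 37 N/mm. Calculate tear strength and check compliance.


Tear strength = 49.4 N/mm
Compliant: Yes

Tear strength = 89 / 1.8 = 49.4 N/mm
Required minimum = 37 N/mm
Compliant: Yes


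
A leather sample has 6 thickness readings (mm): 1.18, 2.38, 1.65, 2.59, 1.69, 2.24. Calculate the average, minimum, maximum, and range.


Average = 1.96 mm
Min = 1.18 mm
Max = 2.59 mm
Range = 1.41 mm


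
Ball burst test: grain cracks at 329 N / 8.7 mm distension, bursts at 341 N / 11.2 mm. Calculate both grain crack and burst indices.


Crack index = 37.8 N/mm
Burst index = 30.4 N/mm

Crack index = 329 / 8.7 = 37.8 N/mm
Burst index = 341 / 11.2 = 30.4 N/mm


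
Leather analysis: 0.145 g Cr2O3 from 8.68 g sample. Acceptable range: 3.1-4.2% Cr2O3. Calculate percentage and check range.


Cr2O3 = 1.67%
Within range: No

Cr2O3% = 0.145 / 8.68 x 100 = 1.67%
Acceptable range: 3.1 to 4.2%
Within range: No


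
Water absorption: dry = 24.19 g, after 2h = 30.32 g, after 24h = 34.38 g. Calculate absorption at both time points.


WA (2h) = (30.32 - 24.19) / 24.19 x 100 = 25.3%
WA (24h) = (34.38 - 24.19) / 24.19 x 100 = 42.1%


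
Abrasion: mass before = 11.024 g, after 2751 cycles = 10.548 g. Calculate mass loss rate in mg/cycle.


0.173 mg/cycle

Mass loss = 11.024 - 10.548 = 0.476 g
Rate = 0.476 / 2751 x 1000 = 0.173 mg/cycle


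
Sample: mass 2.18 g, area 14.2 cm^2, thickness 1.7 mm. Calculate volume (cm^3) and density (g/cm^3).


Thickness in cm = 1.7 / 10 = 0.17 cm
Volume = 14.2 x 0.17 = 2.414 cm^3
Density = 2.18 / 2.414 = 0.903 g/cm^3


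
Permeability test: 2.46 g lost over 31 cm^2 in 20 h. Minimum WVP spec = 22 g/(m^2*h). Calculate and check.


WVP = 2.46 / (31 x 20) x 10000 = 39.68 g/(m^2*h)
Minimum: 22 g/(m^2*h)
Meets spec: Yes


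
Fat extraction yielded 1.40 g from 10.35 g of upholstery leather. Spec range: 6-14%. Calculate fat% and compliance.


Fat% = 1.40 / 10.35 x 100 = 13.5%
Spec range: 6-14%
Compliant: Yes


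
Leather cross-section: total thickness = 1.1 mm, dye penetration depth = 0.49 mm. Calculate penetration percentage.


44.5%

Penetration% = 0.49 / 1.1 x 100
Penetration = 44.5%


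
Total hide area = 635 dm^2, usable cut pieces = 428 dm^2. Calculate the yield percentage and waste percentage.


Yield = 428 / 635 x 100 = 67.4%
Waste = 635 - 428 = 207 dm^2
Waste% = 100 - 67.4 = 32.6%


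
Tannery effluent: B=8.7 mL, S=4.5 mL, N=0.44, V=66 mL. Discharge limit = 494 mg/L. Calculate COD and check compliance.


COD = 224.0 mg/L
Compliant: Yes


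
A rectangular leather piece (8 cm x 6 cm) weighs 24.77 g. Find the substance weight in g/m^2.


Area = 8 x 6 = 48 cm^2
SW = 24.77 / 48 x 10000 = 5160.4 g/m^2


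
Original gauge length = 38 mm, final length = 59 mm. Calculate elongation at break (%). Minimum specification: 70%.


Extension = 59 - 38 = 21 mm
Elongation = 21 / 38 x 100 = 55.3%
Minimum required: 70%
Meets specification: No


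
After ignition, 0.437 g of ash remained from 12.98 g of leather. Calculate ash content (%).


3.37%

Ash% = 0.437 / 12.98 x 100
Ash% = 3.37%


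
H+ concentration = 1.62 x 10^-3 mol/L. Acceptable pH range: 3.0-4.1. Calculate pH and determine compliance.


pH = 2.79
Compliant: No


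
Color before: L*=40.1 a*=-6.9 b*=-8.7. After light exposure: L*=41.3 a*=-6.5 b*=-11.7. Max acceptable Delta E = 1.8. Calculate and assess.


dL = 1.2, da = 0.4, db = -3.0
dE = sqrt((1.2)^2 + (0.4)^2 + (-3.0)^2) = 3.26
Max = 1.8
Passes: No
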